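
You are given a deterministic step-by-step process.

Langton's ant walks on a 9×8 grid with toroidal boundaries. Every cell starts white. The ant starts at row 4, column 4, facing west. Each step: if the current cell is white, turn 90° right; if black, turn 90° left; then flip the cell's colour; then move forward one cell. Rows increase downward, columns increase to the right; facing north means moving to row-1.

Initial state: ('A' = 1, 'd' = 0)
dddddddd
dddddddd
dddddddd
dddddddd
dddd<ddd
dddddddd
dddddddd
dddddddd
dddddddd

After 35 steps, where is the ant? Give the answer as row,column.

k=0  dddddddd
dddddddd
dddddddd
dddddddd
dddd<ddd
dddddddd
dddddddd
dddddddd
dddddddd
k=1  dddddddd
dddddddd
dddddddd
dddd^ddd
ddddAddd
dddddddd
dddddddd
dddddddd
dddddddd
k=2  dddddddd
dddddddd
dddddddd
ddddA>dd
ddddAddd
dddddddd
dddddddd
dddddddd
dddddddd
k=3  dddddddd
dddddddd
dddddddd
ddddAAdd
ddddAvdd
dddddddd
dddddddd
dddddddd
dddddddd
k=4  dddddddd
dddddddd
dddddddd
ddddAAdd
dddd<Add
dddddddd
dddddddd
dddddddd
dddddddd
k=5  dddddddd
dddddddd
dddddddd
ddddAAdd
dddddAdd
ddddvddd
dddddddd
dddddddd
dddddddd
k=6  dddddddd
dddddddd
dddddddd
ddddAAdd
dddddAdd
ddd<Addd
dddddddd
dddddddd
dddddddd
k=7  dddddddd
dddddddd
dddddddd
ddddAAdd
ddd^dAdd
dddAAddd
dddddddd
dddddddd
dddddddd
k=8  dddddddd
dddddddd
dddddddd
ddddAAdd
dddA>Add
dddAAddd
dddddddd
dddddddd
dddddddd
k=9  dddddddd
dddddddd
dddddddd
ddddAAdd
dddAAAdd
dddAvddd
dddddddd
dddddddd
dddddddd
k=10  dddddddd
dddddddd
dddddddd
ddddAAdd
dddAAAdd
dddAd>dd
dddddddd
dddddddd
dddddddd
k=11  dddddddd
dddddddd
dddddddd
ddddAAdd
dddAAAdd
dddAdAdd
dddddvdd
dddddddd
dddddddd
k=12  dddddddd
dddddddd
dddddddd
ddddAAdd
dddAAAdd
dddAdAdd
dddd<Add
dddddddd
dddddddd
k=13  dddddddd
dddddddd
dddddddd
ddddAAdd
dddAAAdd
dddA^Add
ddddAAdd
dddddddd
dddddddd
k=14  dddddddd
dddddddd
dddddddd
ddddAAdd
dddAAAdd
dddAA>dd
ddddAAdd
dddddddd
dddddddd
k=15  dddddddd
dddddddd
dddddddd
ddddAAdd
dddAA^dd
dddAAddd
ddddAAdd
dddddddd
dddddddd
k=16  dddddddd
dddddddd
dddddddd
ddddAAdd
dddA<ddd
dddAAddd
ddddAAdd
dddddddd
dddddddd
k=17  dddddddd
dddddddd
dddddddd
ddddAAdd
dddAdddd
dddAvddd
ddddAAdd
dddddddd
dddddddd
k=18  dddddddd
dddddddd
dddddddd
ddddAAdd
dddAdddd
dddAd>dd
ddddAAdd
dddddddd
dddddddd
k=19  dddddddd
dddddddd
dddddddd
ddddAAdd
dddAdddd
dddAdAdd
ddddAvdd
dddddddd
dddddddd
k=20  dddddddd
dddddddd
dddddddd
ddddAAdd
dddAdddd
dddAdAdd
ddddAd>d
dddddddd
dddddddd
k=21  dddddddd
dddddddd
dddddddd
ddddAAdd
dddAdddd
dddAdAdd
ddddAdAd
ddddddvd
dddddddd
k=22  dddddddd
dddddddd
dddddddd
ddddAAdd
dddAdddd
dddAdAdd
ddddAdAd
ddddd<Ad
dddddddd
k=23  dddddddd
dddddddd
dddddddd
ddddAAdd
dddAdddd
dddAdAdd
ddddA^Ad
dddddAAd
dddddddd
k=24  dddddddd
dddddddd
dddddddd
ddddAAdd
dddAdddd
dddAdAdd
ddddAA>d
dddddAAd
dddddddd
k=25  dddddddd
dddddddd
dddddddd
ddddAAdd
dddAdddd
dddAdA^d
ddddAAdd
dddddAAd
dddddddd
k=26  dddddddd
dddddddd
dddddddd
ddddAAdd
dddAdddd
dddAdAA>
ddddAAdd
dddddAAd
dddddddd
k=27  dddddddd
dddddddd
dddddddd
ddddAAdd
dddAdddd
dddAdAAA
ddddAAdv
dddddAAd
dddddddd
k=28  dddddddd
dddddddd
dddddddd
ddddAAdd
dddAdddd
dddAdAAA
ddddAA<A
dddddAAd
dddddddd
k=29  dddddddd
dddddddd
dddddddd
ddddAAdd
dddAdddd
dddAdA^A
ddddAAAA
dddddAAd
dddddddd
k=30  dddddddd
dddddddd
dddddddd
ddddAAdd
dddAdddd
dddAd<dA
ddddAAAA
dddddAAd
dddddddd
k=31  dddddddd
dddddddd
dddddddd
ddddAAdd
dddAdddd
dddAdddA
ddddAvAA
dddddAAd
dddddddd
k=32  dddddddd
dddddddd
dddddddd
ddddAAdd
dddAdddd
dddAdddA
ddddAd>A
dddddAAd
dddddddd
k=33  dddddddd
dddddddd
dddddddd
ddddAAdd
dddAdddd
dddAdd^A
ddddAddA
dddddAAd
dddddddd
k=34  dddddddd
dddddddd
dddddddd
ddddAAdd
dddAdddd
dddAddA>
ddddAddA
dddddAAd
dddddddd
k=35  dddddddd
dddddddd
dddddddd
ddddAAdd
dddAddd^
dddAddAd
ddddAddA
dddddAAd
dddddddd

4,7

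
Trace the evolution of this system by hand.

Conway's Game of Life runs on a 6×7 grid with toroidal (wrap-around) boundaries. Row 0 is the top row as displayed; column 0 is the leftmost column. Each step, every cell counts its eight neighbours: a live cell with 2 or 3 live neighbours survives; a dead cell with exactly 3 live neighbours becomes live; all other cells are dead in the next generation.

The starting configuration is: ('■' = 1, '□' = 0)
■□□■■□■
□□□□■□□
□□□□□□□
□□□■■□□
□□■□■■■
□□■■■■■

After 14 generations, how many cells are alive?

12

step 0: ■□□■■□■
□□□□■□□
□□□□□□□
□□□■■□□
□□■□■■■
□□■■■■■
step 1: ■□■□□□■
□□□■■■□
□□□■■□□
□□□■■□□
□□■□□□■
□■■□□□□
step 2: ■□■□■■■
□□■□□■■
□□■□□□□
□□■□■■□
□■■□□□□
□□■■□□■
step 3: ■□■□■□□
■□■□■□□
□■■□■□■
□□■□□□□
□■□□■■□
□□□□■□■
step 4: ■□□□■□■
■□■□■□■
■□■□□■□
■□■□■□□
□□□■■■□
■■□□■□■
step 5: □□□□■□□
□□□□■□□
■□■□■■□
□□■□□□□
□□■□□□□
□■□□□□□
step 6: □□□□□□□
□□□□■□□
□■□□■■□
□□■□□□□
□■■□□□□
□□□□□□□
step 7: □□□□□□□
□□□□■■□
□□□■■■□
□□■■□□□
□■■□□□□
□□□□□□□
step 8: □□□□□□□
□□□■□■□
□□■□□■□
□■□□□□□
□■■■□□□
□□□□□□□
step 9: □□□□□□□
□□□□■□□
□□■□■□□
□■□■□□□
□■■□□□□
□□■□□□□
step 10: □□□□□□□
□□□■□□□
□□■□■□□
□■□■□□□
□■□■□□□
□■■□□□□
step 11: □□■□□□□
□□□■□□□
□□■□■□□
□■□■■□□
■■□■□□□
□■■□□□□
step 12: □■■■□□□
□□■■□□□
□□■□■□□
■■□□■□□
■□□■■□□
■□□■□□□
step 13: □■□□■□□
□□□□■□□
□□■□■□□
■■■□■■□
■□■■■□■
■□□□□□□
step 14: □□□□□□□
□□□□■■□
□□■□■□□
■□□□□□□
□□■□■□□
■□■□■■■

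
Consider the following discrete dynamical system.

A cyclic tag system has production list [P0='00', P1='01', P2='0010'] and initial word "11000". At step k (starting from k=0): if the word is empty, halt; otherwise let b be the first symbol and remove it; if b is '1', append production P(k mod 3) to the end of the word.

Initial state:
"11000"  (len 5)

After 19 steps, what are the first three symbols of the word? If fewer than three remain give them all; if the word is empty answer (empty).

gen 0: "11000"  (len 5)
gen 1: "100000"  (len 6)
gen 2: "0000001"  (len 7)
gen 3: "000001"  (len 6)
gen 4: "00001"  (len 5)
gen 5: "0001"  (len 4)
gen 6: "001"  (len 3)
gen 7: "01"  (len 2)
gen 8: "1"  (len 1)
gen 9: "0010"  (len 4)
gen 10: "010"  (len 3)
gen 11: "10"  (len 2)
gen 12: "00010"  (len 5)
gen 13: "0010"  (len 4)
gen 14: "010"  (len 3)
gen 15: "10"  (len 2)
gen 16: "000"  (len 3)
gen 17: "00"  (len 2)
gen 18: "0"  (len 1)
gen 19: (halted — word empty)

(empty)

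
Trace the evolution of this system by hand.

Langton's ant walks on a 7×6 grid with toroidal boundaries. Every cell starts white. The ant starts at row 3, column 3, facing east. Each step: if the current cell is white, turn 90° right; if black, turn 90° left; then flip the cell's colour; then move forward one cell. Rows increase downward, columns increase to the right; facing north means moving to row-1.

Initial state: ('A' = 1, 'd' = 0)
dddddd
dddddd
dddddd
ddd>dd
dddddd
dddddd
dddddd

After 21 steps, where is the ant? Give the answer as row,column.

0,1

step 0: dddddd
dddddd
dddddd
ddd>dd
dddddd
dddddd
dddddd
step 1: dddddd
dddddd
dddddd
dddAdd
dddvdd
dddddd
dddddd
step 2: dddddd
dddddd
dddddd
dddAdd
dd<Add
dddddd
dddddd
step 3: dddddd
dddddd
dddddd
dd^Add
ddAAdd
dddddd
dddddd
step 4: dddddd
dddddd
dddddd
ddA>dd
ddAAdd
dddddd
dddddd
step 5: dddddd
dddddd
ddd^dd
ddAddd
ddAAdd
dddddd
dddddd
step 6: dddddd
dddddd
dddA>d
ddAddd
ddAAdd
dddddd
dddddd
step 7: dddddd
dddddd
dddAAd
ddAdvd
ddAAdd
dddddd
dddddd
step 8: dddddd
dddddd
dddAAd
ddA<Ad
ddAAdd
dddddd
dddddd
step 9: dddddd
dddddd
ddd^Ad
ddAAAd
ddAAdd
dddddd
dddddd
step 10: dddddd
dddddd
dd<dAd
ddAAAd
ddAAdd
dddddd
dddddd
step 11: dddddd
dd^ddd
ddAdAd
ddAAAd
ddAAdd
dddddd
dddddd
step 12: dddddd
ddA>dd
ddAdAd
ddAAAd
ddAAdd
dddddd
dddddd
step 13: dddddd
ddAAdd
ddAvAd
ddAAAd
ddAAdd
dddddd
dddddd
step 14: dddddd
ddAAdd
dd<AAd
ddAAAd
ddAAdd
dddddd
dddddd
step 15: dddddd
ddAAdd
dddAAd
ddvAAd
ddAAdd
dddddd
dddddd
step 16: dddddd
ddAAdd
dddAAd
ddd>Ad
ddAAdd
dddddd
dddddd
step 17: dddddd
ddAAdd
ddd^Ad
ddddAd
ddAAdd
dddddd
dddddd
step 18: dddddd
ddAAdd
dd<dAd
ddddAd
ddAAdd
dddddd
dddddd
step 19: dddddd
dd^Add
ddAdAd
ddddAd
ddAAdd
dddddd
dddddd
step 20: dddddd
d<dAdd
ddAdAd
ddddAd
ddAAdd
dddddd
dddddd
step 21: d^dddd
dAdAdd
ddAdAd
ddddAd
ddAAdd
dddddd
dddddd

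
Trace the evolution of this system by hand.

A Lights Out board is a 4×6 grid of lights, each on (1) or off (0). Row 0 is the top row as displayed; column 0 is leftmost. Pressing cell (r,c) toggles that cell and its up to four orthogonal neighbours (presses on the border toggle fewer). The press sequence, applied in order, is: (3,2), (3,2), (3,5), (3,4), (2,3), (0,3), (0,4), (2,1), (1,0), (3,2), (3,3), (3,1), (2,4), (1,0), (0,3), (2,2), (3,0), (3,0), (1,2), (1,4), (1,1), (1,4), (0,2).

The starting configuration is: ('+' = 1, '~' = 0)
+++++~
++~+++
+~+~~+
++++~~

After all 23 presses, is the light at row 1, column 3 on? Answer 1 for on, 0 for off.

step 0: +++++~
++~+++
+~+~~+
++++~~
step 1: +++++~
++~+++
+~~~~+
+~~~~~
step 2: +++++~
++~+++
+~+~~+
++++~~
step 3: +++++~
++~+++
+~+~~~
++++++
step 4: +++++~
++~+++
+~+~+~
+++~~~
step 5: +++++~
++~~++
+~~+~~
++++~~
step 6: ++~~~~
++~+++
+~~+~~
++++~~
step 7: ++~+++
++~+~+
+~~+~~
++++~~
step 8: ++~+++
+~~+~+
~+++~~
+~++~~
step 9: ~+~+++
~+~+~+
++++~~
+~++~~
step 10: ~+~+++
~+~+~+
++~+~~
++~~~~
step 11: ~+~+++
~+~+~+
++~~~~
+++++~
step 12: ~+~+++
~+~+~+
+~~~~~
~~~++~
step 13: ~+~+++
~+~+++
+~~+++
~~~+~~
step 14: ++~+++
+~~+++
~~~+++
~~~+~~
step 15: +++~~+
+~~~++
~~~+++
~~~+~~
step 16: +++~~+
+~+~++
~++~++
~~++~~
step 17: +++~~+
+~+~++
+++~++
++++~~
step 18: +++~~+
+~+~++
~++~++
~~++~~
step 19: ++~~~+
++~+++
~+~~++
~~++~~
step 20: ++~~++
++~~~~
~+~~~+
~~++~~
step 21: +~~~++
~~+~~~
~~~~~+
~~++~~
step 22: +~~~~+
~~++++
~~~~++
~~++~~
step 23: ++++~+
~~~+++
~~~~++
~~++~~

1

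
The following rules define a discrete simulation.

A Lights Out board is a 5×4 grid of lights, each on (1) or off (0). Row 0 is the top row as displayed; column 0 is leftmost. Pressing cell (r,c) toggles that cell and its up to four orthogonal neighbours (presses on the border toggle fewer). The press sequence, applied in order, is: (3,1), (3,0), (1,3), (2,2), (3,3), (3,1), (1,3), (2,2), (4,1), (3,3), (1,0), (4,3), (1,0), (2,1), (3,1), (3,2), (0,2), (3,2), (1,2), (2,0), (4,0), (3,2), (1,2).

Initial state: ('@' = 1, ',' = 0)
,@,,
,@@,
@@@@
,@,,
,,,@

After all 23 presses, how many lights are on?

8

[0] ,@,,
,@@,
@@@@
,@,,
,,,@
[1] ,@,,
,@@,
@,@@
@,@,
,@,@
[2] ,@,,
,@@,
,,@@
,@@,
@@,@
[3] ,@,@
,@,@
,,@,
,@@,
@@,@
[4] ,@,@
,@@@
,@,@
,@,,
@@,@
[5] ,@,@
,@@@
,@,,
,@@@
@@,,
[6] ,@,@
,@@@
,,,,
@,,@
@,,,
[7] ,@,,
,@,,
,,,@
@,,@
@,,,
[8] ,@,,
,@@,
,@@,
@,@@
@,,,
[9] ,@,,
,@@,
,@@,
@@@@
,@@,
[10] ,@,,
,@@,
,@@@
@@,,
,@@@
[11] @@,,
@,@,
@@@@
@@,,
,@@@
[12] @@,,
@,@,
@@@@
@@,@
,@,,
[13] ,@,,
,@@,
,@@@
@@,@
,@,,
[14] ,@,,
,,@,
@,,@
@,,@
,@,,
[15] ,@,,
,,@,
@@,@
,@@@
,,,,
[16] ,@,,
,,@,
@@@@
,,,,
,,@,
[17] ,,@@
,,,,
@@@@
,,,,
,,@,
[18] ,,@@
,,,,
@@,@
,@@@
,,,,
[19] ,,,@
,@@@
@@@@
,@@@
,,,,
[20] ,,,@
@@@@
,,@@
@@@@
,,,,
[21] ,,,@
@@@@
,,@@
,@@@
@@,,
[22] ,,,@
@@@@
,,,@
,,,,
@@@,
[23] ,,@@
@,,,
,,@@
,,,,
@@@,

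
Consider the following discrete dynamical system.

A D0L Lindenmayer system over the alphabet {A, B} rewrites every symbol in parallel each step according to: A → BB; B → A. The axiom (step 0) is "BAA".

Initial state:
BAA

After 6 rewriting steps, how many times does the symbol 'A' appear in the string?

16

0) BAA
1) ABBBB
2) BBAAAA
3) AABBBBBBBB
4) BBBBAAAAAAAA
5) AAAABBBBBBBBBBBBBBBB
6) BBBBBBBBAAAAAAAAAAAAAAAA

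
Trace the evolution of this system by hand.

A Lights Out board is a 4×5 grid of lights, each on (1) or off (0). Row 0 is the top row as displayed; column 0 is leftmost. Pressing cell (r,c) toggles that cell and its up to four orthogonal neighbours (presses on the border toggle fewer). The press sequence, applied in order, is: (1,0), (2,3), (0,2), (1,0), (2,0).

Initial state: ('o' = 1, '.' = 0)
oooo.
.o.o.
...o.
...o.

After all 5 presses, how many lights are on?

9

[0] oooo.
.o.o.
...o.
...o.
[1] .ooo.
o..o.
o..o.
...o.
[2] .ooo.
o....
o.o.o
.....
[3] .....
o.o..
o.o.o
.....
[4] o....
.oo..
..o.o
.....
[5] o....
ooo..
ooo.o
o....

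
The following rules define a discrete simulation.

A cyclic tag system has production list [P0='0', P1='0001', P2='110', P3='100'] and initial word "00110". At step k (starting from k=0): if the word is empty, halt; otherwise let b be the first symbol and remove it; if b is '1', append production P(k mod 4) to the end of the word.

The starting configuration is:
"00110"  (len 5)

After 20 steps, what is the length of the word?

9

k=0  "00110"  (len 5)
k=1  "0110"  (len 4)
k=2  "110"  (len 3)
k=3  "10110"  (len 5)
k=4  "0110100"  (len 7)
k=5  "110100"  (len 6)
k=6  "101000001"  (len 9)
k=7  "01000001110"  (len 11)
k=8  "1000001110"  (len 10)
k=9  "0000011100"  (len 10)
k=10  "000011100"  (len 9)
k=11  "00011100"  (len 8)
k=12  "0011100"  (len 7)
k=13  "011100"  (len 6)
k=14  "11100"  (len 5)
k=15  "1100110"  (len 7)
k=16  "100110100"  (len 9)
k=17  "001101000"  (len 9)
k=18  "01101000"  (len 8)
k=19  "1101000"  (len 7)
k=20  "101000100"  (len 9)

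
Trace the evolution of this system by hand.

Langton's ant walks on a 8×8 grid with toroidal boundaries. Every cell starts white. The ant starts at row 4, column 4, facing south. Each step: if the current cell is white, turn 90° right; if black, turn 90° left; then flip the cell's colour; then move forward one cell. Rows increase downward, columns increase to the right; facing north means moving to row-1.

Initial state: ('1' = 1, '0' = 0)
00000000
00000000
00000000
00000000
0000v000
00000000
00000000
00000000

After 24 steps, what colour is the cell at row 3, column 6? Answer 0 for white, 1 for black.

step 0: 00000000
00000000
00000000
00000000
0000v000
00000000
00000000
00000000
step 1: 00000000
00000000
00000000
00000000
000<1000
00000000
00000000
00000000
step 2: 00000000
00000000
00000000
000^0000
00011000
00000000
00000000
00000000
step 3: 00000000
00000000
00000000
0001>000
00011000
00000000
00000000
00000000
step 4: 00000000
00000000
00000000
00011000
0001v000
00000000
00000000
00000000
step 5: 00000000
00000000
00000000
00011000
00010>00
00000000
00000000
00000000
step 6: 00000000
00000000
00000000
00011000
00010100
00000v00
00000000
00000000
step 7: 00000000
00000000
00000000
00011000
00010100
0000<100
00000000
00000000
step 8: 00000000
00000000
00000000
00011000
0001^100
00001100
00000000
00000000
step 9: 00000000
00000000
00000000
00011000
00011>00
00001100
00000000
00000000
step 10: 00000000
00000000
00000000
00011^00
00011000
00001100
00000000
00000000
step 11: 00000000
00000000
00000000
000111>0
00011000
00001100
00000000
00000000
step 12: 00000000
00000000
00000000
00011110
000110v0
00001100
00000000
00000000
step 13: 00000000
00000000
00000000
00011110
00011<10
00001100
00000000
00000000
step 14: 00000000
00000000
00000000
00011^10
00011110
00001100
00000000
00000000
step 15: 00000000
00000000
00000000
0001<010
00011110
00001100
00000000
00000000
step 16: 00000000
00000000
00000000
00010010
0001v110
00001100
00000000
00000000
step 17: 00000000
00000000
00000000
00010010
00010>10
00001100
00000000
00000000
step 18: 00000000
00000000
00000000
00010^10
00010010
00001100
00000000
00000000
step 19: 00000000
00000000
00000000
000101>0
00010010
00001100
00000000
00000000
step 20: 00000000
00000000
000000^0
00010100
00010010
00001100
00000000
00000000
step 21: 00000000
00000000
0000001>
00010100
00010010
00001100
00000000
00000000
step 22: 00000000
00000000
00000011
0001010v
00010010
00001100
00000000
00000000
step 23: 00000000
00000000
00000011
000101<1
00010010
00001100
00000000
00000000
step 24: 00000000
00000000
000000^1
00010111
00010010
00001100
00000000
00000000

1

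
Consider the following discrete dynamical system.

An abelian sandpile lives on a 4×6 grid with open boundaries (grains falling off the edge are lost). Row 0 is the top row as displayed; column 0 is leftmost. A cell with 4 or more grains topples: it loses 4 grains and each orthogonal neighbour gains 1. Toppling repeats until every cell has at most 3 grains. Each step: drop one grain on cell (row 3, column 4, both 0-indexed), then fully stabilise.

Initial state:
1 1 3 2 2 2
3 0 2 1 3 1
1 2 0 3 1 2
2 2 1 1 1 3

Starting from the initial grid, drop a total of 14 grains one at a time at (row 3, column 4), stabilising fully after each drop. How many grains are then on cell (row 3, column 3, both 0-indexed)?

3

[0] 1 1 3 2 2 2
3 0 2 1 3 1
1 2 0 3 1 2
2 2 1 1 1 3
[1] 1 1 3 2 2 2
3 0 2 1 3 1
1 2 0 3 1 2
2 2 1 1 2 3
[2] 1 1 3 2 2 2
3 0 2 1 3 1
1 2 0 3 1 2
2 2 1 1 3 3
[3] 1 1 3 2 2 2
3 0 2 1 3 1
1 2 0 3 2 3
2 2 1 2 1 0
[4] 1 1 3 2 2 2
3 0 2 1 3 1
1 2 0 3 2 3
2 2 1 2 2 0
[5] 1 1 3 2 2 2
3 0 2 1 3 1
1 2 0 3 2 3
2 2 1 2 3 0
[6] 1 1 3 2 2 2
3 0 2 1 3 1
1 2 0 3 3 3
2 2 1 3 0 1
[7] 1 1 3 2 2 2
3 0 2 1 3 1
1 2 0 3 3 3
2 2 1 3 1 1
[8] 1 1 3 2 2 2
3 0 2 1 3 1
1 2 0 3 3 3
2 2 1 3 2 1
[9] 1 1 3 2 2 2
3 0 2 1 3 1
1 2 0 3 3 3
2 2 1 3 3 1
[10] 1 1 3 2 3 2
3 0 2 3 0 3
1 2 1 1 3 0
2 2 2 1 2 3
[11] 1 1 3 2 3 2
3 0 2 3 0 3
1 2 1 1 3 0
2 2 2 1 3 3
[12] 1 1 3 2 3 2
3 0 2 3 1 3
1 2 1 2 0 2
2 2 2 2 2 0
[13] 1 1 3 2 3 2
3 0 2 3 1 3
1 2 1 2 0 2
2 2 2 2 3 0
[14] 1 1 3 2 3 2
3 0 2 3 1 3
1 2 1 2 1 2
2 2 2 3 0 1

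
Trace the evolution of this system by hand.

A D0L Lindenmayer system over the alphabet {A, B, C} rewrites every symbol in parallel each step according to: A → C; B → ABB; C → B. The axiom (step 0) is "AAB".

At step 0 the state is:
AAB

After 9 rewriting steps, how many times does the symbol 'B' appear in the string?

1469

t=0: AAB
t=1: CCABB
t=2: BBCABBABB
t=3: ABBABBBCABBABBCABBABB
t=4: CABBABBCABBABBABBBCABBABBCABBABBBCABBABBCABBABB
t=5: BCABBABBCABBABBBCABBABBCABBABBCABBABBABBBCABBABBCABBABBBCABBABBCABBABBABBBCABBABBCABBABBBCABBABBCABBABB
t=6: ABBBCABBABBCABBABBBCABBABBCABBABBABBBCABBABBCABBABBBCABBAB…ABBCABBABBBCABBABBCABBABBABBBCABBABBCABBABBBCABBABBCABBABB  (len 227)
t=7: CABBABBABBBCABBABBCABBABBBCABBABBCABBABBABBBCABBABBCABBABB…ABBCABBABBBCABBABBCABBABBABBBCABBABBCABBABBBCABBABBCABBABB  (len 501)
t=8: BCABBABBCABBABBCABBABBABBBCABBABBCABBABBBCABBABBCABBABBABB…ABBCABBABBBCABBABBCABBABBABBBCABBABBCABBABBBCABBABBCABBABB  (len 1105)
t=9: ABBBCABBABBCABBABBBCABBABBCABBABBBCABBABBCABBABBCABBABBABB…ABBCABBABBBCABBABBCABBABBABBBCABBABBCABBABBBCABBABBCABBABB  (len 2437)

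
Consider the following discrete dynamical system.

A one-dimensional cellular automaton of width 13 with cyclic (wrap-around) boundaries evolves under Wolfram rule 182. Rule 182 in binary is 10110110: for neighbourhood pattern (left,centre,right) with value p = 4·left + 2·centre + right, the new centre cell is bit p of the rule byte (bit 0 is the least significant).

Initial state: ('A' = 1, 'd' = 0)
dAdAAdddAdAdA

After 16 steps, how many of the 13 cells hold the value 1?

11

gen 0: dAdAAdddAdAdA
gen 1: AAAddAdAAAAAA
gen 2: AAdAAAAdAAAAA
gen 3: AdAdAAdAdAAAA
gen 4: dAAAddAAAdAAA
gen 5: AdAdAAdAdAdAd
gen 6: AAAAddAAAAAAA
gen 7: AAAdAAdAAAAAA
gen 8: AAdAddAdAAAAA
gen 9: AdAAAAAAdAAAA
gen 10: dAdAAAAdAdAAA
gen 11: AAAdAAdAAAdAd
gen 12: dAdAddAdAdAAA
gen 13: AAAAAAAAAAdAd
gen 14: dAAAAAAAAdAAA
gen 15: AdAAAAAAdAdAd
gen 16: AAdAAAAdAAAAA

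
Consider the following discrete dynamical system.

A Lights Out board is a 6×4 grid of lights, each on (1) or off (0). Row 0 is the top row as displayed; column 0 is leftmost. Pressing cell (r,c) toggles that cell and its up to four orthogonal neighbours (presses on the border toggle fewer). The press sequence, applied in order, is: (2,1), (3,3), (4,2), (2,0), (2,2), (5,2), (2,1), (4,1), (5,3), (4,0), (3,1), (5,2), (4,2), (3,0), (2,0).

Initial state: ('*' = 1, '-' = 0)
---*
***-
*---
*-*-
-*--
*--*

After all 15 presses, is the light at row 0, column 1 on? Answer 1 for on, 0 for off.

0) ---*
***-
*---
*-*-
-*--
*--*
1) ---*
*-*-
-**-
***-
-*--
*--*
2) ---*
*-*-
-***
**-*
-*-*
*--*
3) ---*
*-*-
-***
****
--*-
*-**
4) ---*
--*-
*-**
-***
--*-
*-**
5) ---*
----
**--
-*-*
--*-
*-**
6) ---*
----
**--
-*-*
----
**--
7) ---*
-*--
--*-
---*
----
**--
8) ---*
-*--
--*-
-*-*
***-
*---
9) ---*
-*--
--*-
-*-*
****
*-**
10) ---*
-*--
--*-
**-*
--**
--**
11) ---*
-*--
-**-
--**
-***
--**
12) ---*
-*--
-**-
--**
-*-*
-*--
13) ---*
-*--
-**-
---*
--*-
-**-
14) ---*
-*--
***-
**-*
*-*-
-**-
15) ---*
**--
--*-
-*-*
*-*-
-**-

0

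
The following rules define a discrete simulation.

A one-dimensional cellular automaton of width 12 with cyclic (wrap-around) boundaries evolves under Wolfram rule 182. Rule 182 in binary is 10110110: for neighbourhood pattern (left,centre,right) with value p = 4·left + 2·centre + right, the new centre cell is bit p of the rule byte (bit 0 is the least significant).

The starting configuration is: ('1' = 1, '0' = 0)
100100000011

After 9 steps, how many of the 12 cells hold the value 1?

gen 0: 100100000011
gen 1: 011110000101
gen 2: 101101001111
gen 3: 010011110111
gen 4: 111101101010
gen 5: 011010011111
gen 6: 100111101110
gen 7: 111011010101
gen 8: 110100111110
gen 9: 001111011101

8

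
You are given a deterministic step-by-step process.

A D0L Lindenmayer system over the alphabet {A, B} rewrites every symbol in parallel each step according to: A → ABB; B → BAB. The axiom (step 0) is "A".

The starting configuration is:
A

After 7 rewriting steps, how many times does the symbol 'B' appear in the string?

step 0: A
step 1: ABB
step 2: ABBBABBAB
step 3: ABBBABBABBABABBBABBABABBBAB
step 4: ABBBABBABBABABBBABBABABBBABBABABBBABABBBABBABBABABBBABBABABBBABABBBABBABBABABBBAB
step 5: ABBBABBABBABABBBABBABABBBABBABABBBABABBBABBABBABABBBABBABA…BBABABBBABBABBABABBBABBABABBBABBABABBBABABBBABBABBABABBBAB  (len 243)
step 6: ABBBABBABBABABBBABBABABBBABBABABBBABABBBABBABBABABBBABBABA…BBABABBBABBABBABABBBABBABABBBABBABABBBABABBBABBABBABABBBAB  (len 729)
step 7: ABBBABBABBABABBBABBABABBBABBABABBBABABBBABBABBABABBBABBABA…BBABABBBABBABBABABBBABBABABBBABBABABBBABABBBABBABBABABBBAB  (len 2187)

1458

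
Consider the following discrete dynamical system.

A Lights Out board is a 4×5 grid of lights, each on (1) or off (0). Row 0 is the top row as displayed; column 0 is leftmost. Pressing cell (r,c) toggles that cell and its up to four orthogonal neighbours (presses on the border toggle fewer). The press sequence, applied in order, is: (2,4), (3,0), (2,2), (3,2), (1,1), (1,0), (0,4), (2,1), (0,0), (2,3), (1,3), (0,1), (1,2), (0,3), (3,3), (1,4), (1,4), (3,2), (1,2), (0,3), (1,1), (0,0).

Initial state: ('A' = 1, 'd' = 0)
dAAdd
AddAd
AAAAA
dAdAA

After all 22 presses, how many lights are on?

10

gen 0: dAAdd
AddAd
AAAAA
dAdAA
gen 1: dAAdd
AddAA
AAAdd
dAdAd
gen 2: dAAdd
AddAA
dAAdd
AddAd
gen 3: dAAdd
AdAAA
dddAd
AdAAd
gen 4: dAAdd
AdAAA
ddAAd
AAddd
gen 5: ddAdd
dAdAA
dAAAd
AAddd
gen 6: AdAdd
AddAA
AAAAd
AAddd
gen 7: AdAAA
AddAd
AAAAd
AAddd
gen 8: AdAAA
AAdAd
dddAd
Adddd
gen 9: dAAAA
dAdAd
dddAd
Adddd
gen 10: dAAAA
dAddd
ddAdA
AddAd
gen 11: dAAdA
dAAAA
ddAAA
AddAd
gen 12: AdddA
ddAAA
ddAAA
AddAd
gen 13: AdAdA
dAddA
dddAA
AddAd
gen 14: AddAd
dAdAA
dddAA
AddAd
gen 15: AddAd
dAdAA
ddddA
AdAdA
gen 16: AddAA
dAddd
ddddd
AdAdA
gen 17: AddAd
dAdAA
ddddA
AdAdA
gen 18: AddAd
dAdAA
ddAdA
AAdAA
gen 19: AdAAd
ddAdA
ddddA
AAdAA
gen 20: AdddA
ddAAA
ddddA
AAdAA
gen 21: AAddA
AAdAA
dAddA
AAdAA
gen 22: ddddA
dAdAA
dAddA
AAdAA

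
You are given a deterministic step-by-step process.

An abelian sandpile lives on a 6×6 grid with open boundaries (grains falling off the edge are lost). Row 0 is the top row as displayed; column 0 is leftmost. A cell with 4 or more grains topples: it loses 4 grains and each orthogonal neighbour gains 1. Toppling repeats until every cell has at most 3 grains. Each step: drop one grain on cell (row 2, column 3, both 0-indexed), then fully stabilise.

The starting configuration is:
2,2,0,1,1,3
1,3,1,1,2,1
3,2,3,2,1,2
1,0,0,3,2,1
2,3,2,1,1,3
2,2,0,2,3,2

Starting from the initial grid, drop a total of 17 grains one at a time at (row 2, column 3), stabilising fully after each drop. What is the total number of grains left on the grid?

0) 2,2,0,1,1,3
1,3,1,1,2,1
3,2,3,2,1,2
1,0,0,3,2,1
2,3,2,1,1,3
2,2,0,2,3,2
1) 2,2,0,1,1,3
1,3,1,1,2,1
3,2,3,3,1,2
1,0,0,3,2,1
2,3,2,1,1,3
2,2,0,2,3,2
2) 2,2,0,1,1,3
1,3,2,2,2,1
3,3,0,2,2,2
1,0,2,0,3,1
2,3,2,2,1,3
2,2,0,2,3,2
3) 2,2,0,1,1,3
1,3,2,2,2,1
3,3,0,3,2,2
1,0,2,0,3,1
2,3,2,2,1,3
2,2,0,2,3,2
4) 2,2,0,1,1,3
1,3,2,3,2,1
3,3,1,0,3,2
1,0,2,1,3,1
2,3,2,2,1,3
2,2,0,2,3,2
5) 2,2,0,1,1,3
1,3,2,3,2,1
3,3,1,1,3,2
1,0,2,1,3,1
2,3,2,2,1,3
2,2,0,2,3,2
6) 2,2,0,1,1,3
1,3,2,3,2,1
3,3,1,2,3,2
1,0,2,1,3,1
2,3,2,2,1,3
2,2,0,2,3,2
7) 2,2,0,1,1,3
1,3,2,3,2,1
3,3,1,3,3,2
1,0,2,1,3,1
2,3,2,2,1,3
2,2,0,2,3,2
8) 2,2,0,2,2,3
1,3,3,1,0,2
3,3,2,2,2,3
1,0,2,3,0,2
2,3,2,2,2,3
2,2,0,2,3,2
9) 2,2,0,2,2,3
1,3,3,1,0,2
3,3,2,3,2,3
1,0,2,3,0,2
2,3,2,2,2,3
2,2,0,2,3,2
10) 2,2,0,2,2,3
1,3,3,2,0,2
3,3,3,1,3,3
1,0,3,0,1,2
2,3,2,3,2,3
2,2,0,2,3,2
11) 2,2,0,2,2,3
1,3,3,2,0,2
3,3,3,2,3,3
1,0,3,0,1,2
2,3,2,3,2,3
2,2,0,2,3,2
12) 2,2,0,2,2,3
1,3,3,2,0,2
3,3,3,3,3,3
1,0,3,0,1,2
2,3,2,3,2,3
2,2,0,2,3,2
13) 2,3,1,3,2,3
3,1,2,0,2,3
0,2,3,3,1,0
2,2,0,2,2,3
2,3,3,3,2,3
2,2,0,2,3,2
14) 2,3,1,3,2,3
3,1,3,1,2,3
0,3,0,1,2,0
2,2,1,3,2,3
2,3,3,3,2,3
2,2,0,2,3,2
15) 2,3,1,3,2,3
3,1,3,1,2,3
0,3,0,2,2,0
2,2,1,3,2,3
2,3,3,3,2,3
2,2,0,2,3,2
16) 2,3,1,3,2,3
3,1,3,1,2,3
0,3,0,3,2,0
2,2,1,3,2,3
2,3,3,3,2,3
2,2,0,2,3,2
17) 2,3,1,3,2,3
3,1,3,2,2,3
0,3,1,1,3,0
2,3,3,1,3,3
3,0,1,1,3,3
2,3,1,3,3,2

76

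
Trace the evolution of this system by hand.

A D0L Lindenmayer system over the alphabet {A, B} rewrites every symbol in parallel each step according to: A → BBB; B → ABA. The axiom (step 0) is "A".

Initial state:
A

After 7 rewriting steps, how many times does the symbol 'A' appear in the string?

798

gen 0: A
gen 1: BBB
gen 2: ABAABAABA
gen 3: BBBABABBBBBBABABBBBBBABABBB
gen 4: ABAABAABABBBABABBBABAABAABAABAABAABABBBABABBBABAABAABAABAABAABABBBABABBBABAABAABA
gen 5: BBBABABBBBBBABABBBBBBABABBBABAABAABABBBABABBBABAABAABABBBA…ABBBABAABAABABBBABABBBABAABAABABBBABABBBBBBABABBBBBBABABBB  (len 243)
gen 6: ABAABAABABBBABABBBABAABAABAABAABAABABBBABABBBABAABAABAABAA…AABAABAABAABABBBABABBBABAABAABAABAABAABABBBABABBBABAABAABA  (len 729)
gen 7: BBBABABBBBBBABABBBBBBABABBBABAABAABABBBABABBBABAABAABABBBA…ABBBABAABAABABBBABABBBABAABAABABBBABABBBBBBABABBBBBBABABBB  (len 2187)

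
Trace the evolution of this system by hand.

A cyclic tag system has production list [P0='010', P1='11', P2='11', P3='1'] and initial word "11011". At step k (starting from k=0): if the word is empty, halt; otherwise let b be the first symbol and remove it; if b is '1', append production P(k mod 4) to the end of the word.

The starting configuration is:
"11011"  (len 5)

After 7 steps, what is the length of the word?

9

k=0  "11011"  (len 5)
k=1  "1011010"  (len 7)
k=2  "01101011"  (len 8)
k=3  "1101011"  (len 7)
k=4  "1010111"  (len 7)
k=5  "010111010"  (len 9)
k=6  "10111010"  (len 8)
k=7  "011101011"  (len 9)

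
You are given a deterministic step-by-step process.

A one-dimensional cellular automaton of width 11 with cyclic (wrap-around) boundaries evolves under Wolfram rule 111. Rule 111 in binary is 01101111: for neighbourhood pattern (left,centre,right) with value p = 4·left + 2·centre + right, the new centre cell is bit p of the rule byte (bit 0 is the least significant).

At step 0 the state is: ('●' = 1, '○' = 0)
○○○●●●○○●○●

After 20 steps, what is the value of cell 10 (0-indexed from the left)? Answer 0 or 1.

1

[0] ○○○●●●○○●○●
[1] ○●●●○●○●●●●
[2] ●●○●●●●●○○●
[3] ○●●●○○○●○●●
[4] ●●○●○●●●●●●
[5] ○●●●●●○○○○○
[6] ●●○○○●○●●●●
[7] ○●○●●●●●○○○
[8] ●●●●○○○●○●●
[9] ○○○●○●●●●●○
[10] ●●●●●●○○○●○
[11] ●○○○○●○●●●●
[12] ●○●●●●●●○○○
[13] ●●●○○○○●○●●
[14] ○○●○●●●●●●○
[15] ●●●●●○○○○●○
[16] ●○○○●○●●●●●
[17] ●○●●●●●○○○○
[18] ●●●○○○●○●●●
[19] ○○●○●●●●●○○
[20] ●●●●●○○○●○●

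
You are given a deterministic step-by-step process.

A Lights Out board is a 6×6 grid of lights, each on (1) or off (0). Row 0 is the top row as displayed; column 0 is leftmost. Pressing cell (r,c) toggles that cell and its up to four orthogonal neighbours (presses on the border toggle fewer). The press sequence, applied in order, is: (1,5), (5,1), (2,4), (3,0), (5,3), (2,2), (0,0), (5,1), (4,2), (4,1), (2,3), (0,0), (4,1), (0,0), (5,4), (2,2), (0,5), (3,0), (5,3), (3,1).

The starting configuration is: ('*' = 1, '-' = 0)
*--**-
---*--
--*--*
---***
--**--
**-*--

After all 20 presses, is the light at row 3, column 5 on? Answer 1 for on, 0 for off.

1

0) *--**-
---*--
--*--*
---***
--**--
**-*--
1) *--***
---***
--*---
---***
--**--
**-*--
2) *--***
---***
--*---
---***
-***--
--**--
3) *--***
---*-*
--****
---*-*
-***--
--**--
4) *--***
---*-*
*-****
**-*-*
****--
--**--
5) *--***
---*-*
*-****
**-*-*
***---
----*-
6) *--***
--**-*
**--**
****-*
***---
----*-
7) -*-***
*-**-*
**--**
****-*
***---
----*-
8) -*-***
*-**-*
**--**
****-*
*-*---
***-*-
9) -*-***
*-**-*
**--**
**-*-*
**-*--
**--*-
10) -*-***
*-**-*
**--**
*--*-*
--**--
*---*-
11) -*-***
*-*--*
****-*
*----*
--**--
*---*-
12) *--***
--*--*
****-*
*----*
--**--
*---*-
13) *--***
--*--*
****-*
**---*
**-*--
**--*-
14) -*-***
*-*--*
****-*
**---*
**-*--
**--*-
15) -*-***
*-*--*
****-*
**---*
**-**-
**-*-*
16) -*-***
*----*
*----*
***--*
**-**-
**-*-*
17) -*-*--
*-----
*----*
***--*
**-**-
**-*-*
18) -*-*--
*-----
-----*
--*--*
-*-**-
**-*-*
19) -*-*--
*-----
-----*
--*--*
-*--*-
***-**
20) -*-*--
*-----
-*---*
**---*
----*-
***-**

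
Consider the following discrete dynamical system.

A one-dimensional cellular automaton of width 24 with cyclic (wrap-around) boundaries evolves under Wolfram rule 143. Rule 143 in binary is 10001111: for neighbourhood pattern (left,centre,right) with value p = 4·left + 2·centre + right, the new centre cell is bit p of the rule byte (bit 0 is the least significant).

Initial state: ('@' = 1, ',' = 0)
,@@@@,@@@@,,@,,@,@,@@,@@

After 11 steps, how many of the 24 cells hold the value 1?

13

step 0: ,@@@@,@@@@,,@,,@,@,@@,@@
step 1: ,@@@,,@@@,,@@,@@,@,@,,@,
step 2: @@@,,@@@,,@@,,@,,@,@,@@,
step 3: @@,,@@@,,@@,,@@,@@,@,@,,
step 4: @,,@@@,,@@,,@@,,@,,@,@,@
step 5: ,,@@@,,@@,,@@,,@@,@@,@,@
step 6: ,@@@,,@@,,@@,,@@,,@,,@,@
step 7: ,@@,,@@,,@@,,@@,,@@,@@,@
step 8: ,@,,@@,,@@,,@@,,@@,,@,,@
step 9: ,@,@@,,@@,,@@,,@@,,@@,@@
step 10: ,@,@,,@@,,@@,,@@,,@@,,@,
step 11: @@,@,@@,,@@,,@@,,@@,,@@,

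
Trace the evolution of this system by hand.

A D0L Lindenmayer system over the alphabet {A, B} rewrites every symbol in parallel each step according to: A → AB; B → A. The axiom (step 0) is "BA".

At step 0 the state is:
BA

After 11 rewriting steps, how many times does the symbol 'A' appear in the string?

k=0  BA
k=1  AAB
k=2  ABABA
k=3  ABAABAAB
k=4  ABAABABAABABA
k=5  ABAABABAABAABABAABAAB
k=6  ABAABABAABAABABAABABAABAABABAABABA
k=7  ABAABABAABAABABAABABAABAABABAABAABABAABABAABAABABAABAAB
k=8  ABAABABAABAABABAABABAABAABABAABAABABAABABAABAABABAABABAABAABABAABAABABAABABAABAABABAABABA
k=9  ABAABABAABAABABAABABAABAABABAABAABABAABABAABAABABAABABAABA…AABABAABABAABAABABAABABAABAABABAABAABABAABABAABAABABAABAAB  (len 144)
k=10  ABAABABAABAABABAABABAABAABABAABAABABAABABAABAABABAABABAABA…AABABAABABAABAABABAABABAABAABABAABAABABAABABAABAABABAABABA  (len 233)
k=11  ABAABABAABAABABAABABAABAABABAABAABABAABABAABAABABAABABAABA…AABABAABABAABAABABAABABAABAABABAABAABABAABABAABAABABAABAAB  (len 377)

233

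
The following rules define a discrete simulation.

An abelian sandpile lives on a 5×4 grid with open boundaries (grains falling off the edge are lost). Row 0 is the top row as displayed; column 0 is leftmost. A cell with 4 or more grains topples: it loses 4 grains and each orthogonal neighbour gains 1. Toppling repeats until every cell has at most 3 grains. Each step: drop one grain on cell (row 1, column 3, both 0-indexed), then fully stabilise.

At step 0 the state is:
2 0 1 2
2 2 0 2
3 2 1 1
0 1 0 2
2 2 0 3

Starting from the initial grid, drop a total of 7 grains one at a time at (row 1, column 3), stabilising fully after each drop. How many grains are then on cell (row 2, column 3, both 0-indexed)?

k=0  2 0 1 2
2 2 0 2
3 2 1 1
0 1 0 2
2 2 0 3
k=1  2 0 1 2
2 2 0 3
3 2 1 1
0 1 0 2
2 2 0 3
k=2  2 0 1 3
2 2 1 0
3 2 1 2
0 1 0 2
2 2 0 3
k=3  2 0 1 3
2 2 1 1
3 2 1 2
0 1 0 2
2 2 0 3
k=4  2 0 1 3
2 2 1 2
3 2 1 2
0 1 0 2
2 2 0 3
k=5  2 0 1 3
2 2 1 3
3 2 1 2
0 1 0 2
2 2 0 3
k=6  2 0 2 0
2 2 2 1
3 2 1 3
0 1 0 2
2 2 0 3
k=7  2 0 2 0
2 2 2 2
3 2 1 3
0 1 0 2
2 2 0 3

3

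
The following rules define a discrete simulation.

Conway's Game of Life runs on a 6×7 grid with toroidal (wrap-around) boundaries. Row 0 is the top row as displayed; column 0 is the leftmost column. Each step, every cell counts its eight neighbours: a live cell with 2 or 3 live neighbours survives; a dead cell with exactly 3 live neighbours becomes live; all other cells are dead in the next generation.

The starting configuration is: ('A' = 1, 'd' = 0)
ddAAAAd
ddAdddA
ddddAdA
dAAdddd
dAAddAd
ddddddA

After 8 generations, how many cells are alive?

[0] ddAAAAd
ddAdddA
ddddAdA
dAAdddd
dAAddAd
ddddddA
[1] ddAAAAA
ddAdddA
AAAAdAd
AAAAdAd
AAAdddd
dAddddA
[2] dAAAAdA
ddddddd
dddddAd
ddddddd
dddAddd
ddddAdA
[3] AdAAAdd
ddAAAAd
ddddddd
ddddddd
ddddddd
AdddAdd
[4] ddAdddA
dAAddAd
dddAAdd
ddddddd
ddddddd
dAddAdd
[5] AdAAdAd
dAAdAAd
ddAAAdd
ddddddd
ddddddd
ddddddd
[6] ddAAdAA
dddddAA
dAAdAAd
dddAddd
ddddddd
ddddddd
[7] ddddAAA
AAddddd
ddAAAAA
ddAAAdd
ddddddd
ddddddd
[8] AddddAA
AAAdddd
AddddAA
ddAdddd
dddAddd
dddddAd

12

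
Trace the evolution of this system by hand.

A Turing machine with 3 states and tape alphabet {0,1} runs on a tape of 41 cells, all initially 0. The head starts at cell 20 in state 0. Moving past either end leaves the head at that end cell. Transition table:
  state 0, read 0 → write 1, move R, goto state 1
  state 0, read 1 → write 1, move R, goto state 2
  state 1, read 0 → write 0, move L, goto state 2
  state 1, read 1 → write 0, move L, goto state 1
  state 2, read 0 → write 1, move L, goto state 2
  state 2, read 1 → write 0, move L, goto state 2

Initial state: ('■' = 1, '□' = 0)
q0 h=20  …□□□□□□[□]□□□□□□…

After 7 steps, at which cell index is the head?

[0] q0 h=20  …□□□□□□[□]□□□□□□…
[1] q1 h=21  …□□□□□■[□]□□□□□□…
[2] q2 h=20  …□□□□□□[■]□□□□□□…
[3] q2 h=19  …□□□□□□[□]□□□□□□…
[4] q2 h=18  …□□□□□□[□]■□□□□□…
[5] q2 h=17  …□□□□□□[□]■■□□□□…
[6] q2 h=16  …□□□□□□[□]■■■□□□…
[7] q2 h=15  …□□□□□□[□]■■■■□□…

15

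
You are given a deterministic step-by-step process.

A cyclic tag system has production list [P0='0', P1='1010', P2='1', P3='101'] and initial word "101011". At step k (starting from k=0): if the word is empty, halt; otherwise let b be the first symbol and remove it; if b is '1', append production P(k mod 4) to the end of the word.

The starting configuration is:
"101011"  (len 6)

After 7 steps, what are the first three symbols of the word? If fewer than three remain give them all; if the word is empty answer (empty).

0) "101011"  (len 6)
1) "010110"  (len 6)
2) "10110"  (len 5)
3) "01101"  (len 5)
4) "1101"  (len 4)
5) "1010"  (len 4)
6) "0101010"  (len 7)
7) "101010"  (len 6)

101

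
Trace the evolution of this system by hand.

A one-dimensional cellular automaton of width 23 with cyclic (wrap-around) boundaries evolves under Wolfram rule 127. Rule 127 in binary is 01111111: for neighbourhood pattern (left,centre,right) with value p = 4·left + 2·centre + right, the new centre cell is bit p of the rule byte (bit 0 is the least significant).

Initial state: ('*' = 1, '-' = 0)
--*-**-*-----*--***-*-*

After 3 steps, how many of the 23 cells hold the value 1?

step 0: --*-**-*-----*--***-*-*
step 1: *****************-*****
step 2: ----------------***----
step 3: *****************-*****

22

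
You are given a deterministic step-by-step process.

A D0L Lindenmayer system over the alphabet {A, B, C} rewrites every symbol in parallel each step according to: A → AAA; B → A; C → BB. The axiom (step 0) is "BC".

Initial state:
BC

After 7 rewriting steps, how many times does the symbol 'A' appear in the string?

k=0  BC
k=1  ABB
k=2  AAAAA
k=3  AAAAAAAAAAAAAAA
k=4  AAAAAAAAAAAAAAAAAAAAAAAAAAAAAAAAAAAAAAAAAAAAA
k=5  AAAAAAAAAAAAAAAAAAAAAAAAAAAAAAAAAAAAAAAAAAAAAAAAAAAAAAAAAA…AAAAAAAAAAAAAAAAAAAAAAAAAAAAAAAAAAAAAAAAAAAAAAAAAAAAAAAAAA  (len 135)
k=6  AAAAAAAAAAAAAAAAAAAAAAAAAAAAAAAAAAAAAAAAAAAAAAAAAAAAAAAAAA…AAAAAAAAAAAAAAAAAAAAAAAAAAAAAAAAAAAAAAAAAAAAAAAAAAAAAAAAAA  (len 405)
k=7  AAAAAAAAAAAAAAAAAAAAAAAAAAAAAAAAAAAAAAAAAAAAAAAAAAAAAAAAAA…AAAAAAAAAAAAAAAAAAAAAAAAAAAAAAAAAAAAAAAAAAAAAAAAAAAAAAAAAA  (len 1215)

1215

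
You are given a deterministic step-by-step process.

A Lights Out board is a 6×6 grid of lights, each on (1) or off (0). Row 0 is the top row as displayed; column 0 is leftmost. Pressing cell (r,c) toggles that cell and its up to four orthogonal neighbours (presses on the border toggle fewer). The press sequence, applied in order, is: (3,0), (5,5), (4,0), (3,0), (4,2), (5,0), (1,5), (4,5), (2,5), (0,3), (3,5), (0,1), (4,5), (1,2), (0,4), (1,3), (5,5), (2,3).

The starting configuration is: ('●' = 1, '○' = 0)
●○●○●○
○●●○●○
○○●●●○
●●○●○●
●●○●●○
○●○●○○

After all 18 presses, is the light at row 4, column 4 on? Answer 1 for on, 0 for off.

1

[0] ●○●○●○
○●●○●○
○○●●●○
●●○●○●
●●○●●○
○●○●○○
[1] ●○●○●○
○●●○●○
●○●●●○
○○○●○●
○●○●●○
○●○●○○
[2] ●○●○●○
○●●○●○
●○●●●○
○○○●○●
○●○●●●
○●○●●●
[3] ●○●○●○
○●●○●○
●○●●●○
●○○●○●
●○○●●●
●●○●●●
[4] ●○●○●○
○●●○●○
○○●●●○
○●○●○●
○○○●●●
●●○●●●
[5] ●○●○●○
○●●○●○
○○●●●○
○●●●○●
○●●○●●
●●●●●●
[6] ●○●○●○
○●●○●○
○○●●●○
○●●●○●
●●●○●●
○○●●●●
[7] ●○●○●●
○●●○○●
○○●●●●
○●●●○●
●●●○●●
○○●●●●
[8] ●○●○●●
○●●○○●
○○●●●●
○●●●○○
●●●○○○
○○●●●○
[9] ●○●○●●
○●●○○○
○○●●○○
○●●●○●
●●●○○○
○○●●●○
[10] ●○○●○●
○●●●○○
○○●●○○
○●●●○●
●●●○○○
○○●●●○
[11] ●○○●○●
○●●●○○
○○●●○●
○●●●●○
●●●○○●
○○●●●○
[12] ○●●●○●
○○●●○○
○○●●○●
○●●●●○
●●●○○●
○○●●●○
[13] ○●●●○●
○○●●○○
○○●●○●
○●●●●●
●●●○●○
○○●●●●
[14] ○●○●○●
○●○○○○
○○○●○●
○●●●●●
●●●○●○
○○●●●●
[15] ○●○○●○
○●○○●○
○○○●○●
○●●●●●
●●●○●○
○○●●●●
[16] ○●○●●○
○●●●○○
○○○○○●
○●●●●●
●●●○●○
○○●●●●
[17] ○●○●●○
○●●●○○
○○○○○●
○●●●●●
●●●○●●
○○●●○○
[18] ○●○●●○
○●●○○○
○○●●●●
○●●○●●
●●●○●●
○○●●○○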